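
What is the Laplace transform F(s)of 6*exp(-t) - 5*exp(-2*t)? 6/(s + 1) - 5/(s + 2)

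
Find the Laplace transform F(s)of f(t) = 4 4/s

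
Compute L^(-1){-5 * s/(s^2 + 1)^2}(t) -5 * t * sin(t)/2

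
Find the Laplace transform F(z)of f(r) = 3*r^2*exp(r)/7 6/(7*(z - 1)^3)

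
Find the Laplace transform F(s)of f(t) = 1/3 1/(3 * s)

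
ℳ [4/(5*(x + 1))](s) 4*pi*csc(pi*s)/5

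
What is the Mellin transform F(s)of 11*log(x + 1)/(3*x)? -11*pi*csc(pi*s)/(3*s - 3)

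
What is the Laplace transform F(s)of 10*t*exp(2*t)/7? 10/(7*(s - 2)^2)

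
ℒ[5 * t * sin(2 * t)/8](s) 5 * s/(2 * (s^2 + 4)^2)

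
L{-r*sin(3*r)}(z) -6*z/(z^2 + 9)^2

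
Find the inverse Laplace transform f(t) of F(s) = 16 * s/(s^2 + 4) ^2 4 * t * sin(2 * t) 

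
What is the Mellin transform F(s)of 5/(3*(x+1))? 5*pi*csc(pi*s)/3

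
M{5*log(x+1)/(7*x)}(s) -5*pi*csc(pi*s)/(7*s - 7)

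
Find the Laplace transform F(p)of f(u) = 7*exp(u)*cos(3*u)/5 7*(p - 1)/(5*((p - 1)^2 + 9))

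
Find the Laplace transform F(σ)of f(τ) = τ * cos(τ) (σ^2 - 1)/(σ^2 + 1)^2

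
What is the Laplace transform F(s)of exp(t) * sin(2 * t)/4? 1/(2 * ((s - 1)^2 + 4))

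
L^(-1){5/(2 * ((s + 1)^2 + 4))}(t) 5 * exp(-t) * sin(2 * t)/4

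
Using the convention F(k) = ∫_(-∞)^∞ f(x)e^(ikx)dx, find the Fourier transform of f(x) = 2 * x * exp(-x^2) I * sqrt(pi) * k * exp(-k^2/4)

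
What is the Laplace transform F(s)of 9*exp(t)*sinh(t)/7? 9/(7*s*(s - 2))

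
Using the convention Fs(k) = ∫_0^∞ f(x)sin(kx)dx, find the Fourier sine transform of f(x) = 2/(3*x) pi/3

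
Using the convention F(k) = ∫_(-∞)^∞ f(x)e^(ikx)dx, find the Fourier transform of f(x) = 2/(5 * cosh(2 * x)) pi/(5 * cosh(pi * k/4))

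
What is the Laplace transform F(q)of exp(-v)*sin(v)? 1/((q + 1)^2 + 1)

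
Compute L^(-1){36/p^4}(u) 6*u^3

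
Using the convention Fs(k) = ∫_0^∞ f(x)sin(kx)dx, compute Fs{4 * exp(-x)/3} 4 * k/(3 * (k^2 + 1))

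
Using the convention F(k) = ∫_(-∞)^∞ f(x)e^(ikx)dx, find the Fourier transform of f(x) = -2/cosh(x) -2*pi/cosh(pi*k/2)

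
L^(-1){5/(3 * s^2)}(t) 5 * t/3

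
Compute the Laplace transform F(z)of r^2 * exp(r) 2/(z - 1)^3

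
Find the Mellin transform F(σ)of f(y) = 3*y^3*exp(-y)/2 3*gamma(σ+3)/2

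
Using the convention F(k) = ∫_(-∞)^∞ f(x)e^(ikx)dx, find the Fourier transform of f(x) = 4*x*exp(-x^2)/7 2*I*sqrt(pi)*k*exp(-k^2/4)/7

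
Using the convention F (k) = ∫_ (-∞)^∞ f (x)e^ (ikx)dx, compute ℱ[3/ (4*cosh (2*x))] 3*pi/ (8*cosh (pi*k/4))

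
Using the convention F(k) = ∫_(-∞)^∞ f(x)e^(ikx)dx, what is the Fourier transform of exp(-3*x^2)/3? sqrt(3)*sqrt(pi)*exp(-k^2/12)/9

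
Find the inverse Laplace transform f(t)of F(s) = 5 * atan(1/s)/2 5 * sin(t)/(2 * t)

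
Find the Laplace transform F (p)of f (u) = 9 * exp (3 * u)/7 9/ (7 * (p - 3))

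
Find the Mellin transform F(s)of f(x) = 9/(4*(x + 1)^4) 3*gamma(s)*gamma(4 - s)/8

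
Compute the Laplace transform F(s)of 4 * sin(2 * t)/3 8/(3 * (s^2+4))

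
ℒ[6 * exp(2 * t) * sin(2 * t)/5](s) 12/(5 * ((s - 2)^2 + 4))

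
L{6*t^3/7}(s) 36/(7*s^4) 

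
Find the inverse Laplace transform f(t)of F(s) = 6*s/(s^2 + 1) 6*cos(t)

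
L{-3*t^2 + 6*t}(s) 6/s^2 - 6/s^3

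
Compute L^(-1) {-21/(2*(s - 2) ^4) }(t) -7*t^3*exp(2*t) /4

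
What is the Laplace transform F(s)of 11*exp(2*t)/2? 11/(2*(s - 2))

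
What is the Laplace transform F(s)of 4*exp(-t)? 4/(s+1)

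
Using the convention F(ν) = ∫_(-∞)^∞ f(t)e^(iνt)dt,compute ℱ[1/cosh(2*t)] pi/(2*cosh(pi*ν/4))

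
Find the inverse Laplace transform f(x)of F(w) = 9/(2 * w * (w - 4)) 9 * exp(2 * x) * sinh(2 * x)/4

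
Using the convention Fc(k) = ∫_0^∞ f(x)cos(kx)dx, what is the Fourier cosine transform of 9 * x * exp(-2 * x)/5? 9 * (4 - k^2)/(5 * (k^2 + 4)^2)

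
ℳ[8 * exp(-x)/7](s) 8 * gamma(s)/7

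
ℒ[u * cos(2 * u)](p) (p^2 - 4)/(p^2 + 4)^2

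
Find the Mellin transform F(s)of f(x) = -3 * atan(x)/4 3 * pi * sec(pi * s/2)/(8 * s)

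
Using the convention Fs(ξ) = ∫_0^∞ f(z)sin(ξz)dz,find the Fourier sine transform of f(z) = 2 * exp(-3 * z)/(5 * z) 2 * atan(ξ/3)/5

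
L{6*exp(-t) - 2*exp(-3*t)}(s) 6/(s + 1) - 2/(s + 3)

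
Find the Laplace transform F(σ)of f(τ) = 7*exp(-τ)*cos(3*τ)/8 7*(σ + 1)/(8*((σ + 1)^2 + 9))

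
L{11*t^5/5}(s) 264/s^6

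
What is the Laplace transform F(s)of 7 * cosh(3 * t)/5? 7 * s/(5 * (s^2 - 9))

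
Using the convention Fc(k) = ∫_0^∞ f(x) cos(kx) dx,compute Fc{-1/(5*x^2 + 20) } -pi*exp(-2*k) /20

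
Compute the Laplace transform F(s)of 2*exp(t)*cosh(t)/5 2*(s - 1)/(5*s*(s - 2))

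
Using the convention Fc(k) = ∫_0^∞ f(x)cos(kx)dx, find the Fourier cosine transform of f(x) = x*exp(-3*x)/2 (9 - k^2)/(2*(k^2 + 9)^2)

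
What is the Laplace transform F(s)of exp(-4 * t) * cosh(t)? (s+4)/((s+4)^2 - 1)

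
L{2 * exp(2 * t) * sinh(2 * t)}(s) 4/(s * (s - 4))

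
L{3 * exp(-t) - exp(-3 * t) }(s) 3/(s + 1)-1/(s + 3) 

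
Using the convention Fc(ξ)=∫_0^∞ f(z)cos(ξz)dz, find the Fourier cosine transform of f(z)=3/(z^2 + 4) 3*pi*exp(-2*ξ)/4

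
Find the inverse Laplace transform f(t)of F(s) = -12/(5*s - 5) -12*exp(t)/5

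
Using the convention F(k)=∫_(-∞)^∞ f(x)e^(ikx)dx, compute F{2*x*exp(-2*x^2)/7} sqrt(2)*I*sqrt(pi)*k*exp(-k^2/8)/28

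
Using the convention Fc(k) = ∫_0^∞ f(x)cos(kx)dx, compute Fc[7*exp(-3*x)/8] 21/(8*(k^2 + 9))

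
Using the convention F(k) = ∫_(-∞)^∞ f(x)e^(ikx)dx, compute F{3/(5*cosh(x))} 3*pi/(5*cosh(pi*k/2))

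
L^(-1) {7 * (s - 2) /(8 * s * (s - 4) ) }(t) 7 * exp(2 * t) * cosh(2 * t) /8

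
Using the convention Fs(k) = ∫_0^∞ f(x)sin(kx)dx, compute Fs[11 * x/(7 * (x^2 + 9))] 11 * pi * exp(-3 * k)/14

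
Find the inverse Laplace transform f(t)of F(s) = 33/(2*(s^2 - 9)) 11*sinh(3*t)/2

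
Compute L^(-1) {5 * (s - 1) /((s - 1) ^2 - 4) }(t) 5 * exp(t) * cosh(2 * t) 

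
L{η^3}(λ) 6/λ^4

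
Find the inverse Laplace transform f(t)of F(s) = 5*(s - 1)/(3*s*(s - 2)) 5*exp(t)*cosh(t)/3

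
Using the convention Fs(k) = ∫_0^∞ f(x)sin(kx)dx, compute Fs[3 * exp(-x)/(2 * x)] 3 * atan(k)/2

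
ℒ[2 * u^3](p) 12/p^4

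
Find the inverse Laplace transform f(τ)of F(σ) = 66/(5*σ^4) 11*τ^3/5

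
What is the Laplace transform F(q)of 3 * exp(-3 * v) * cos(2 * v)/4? 3 * (q + 3)/(4 * ((q + 3)^2 + 4))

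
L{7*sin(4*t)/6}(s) 14/(3*(s^2 + 16))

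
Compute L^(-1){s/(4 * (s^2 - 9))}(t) cosh(3 * t)/4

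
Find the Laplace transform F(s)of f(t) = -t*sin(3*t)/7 -6*s/(7*(s^2 + 9)^2)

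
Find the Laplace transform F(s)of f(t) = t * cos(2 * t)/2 (s^2 - 4)/(2 * (s^2+4)^2)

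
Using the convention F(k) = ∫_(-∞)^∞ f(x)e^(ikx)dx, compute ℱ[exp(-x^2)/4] sqrt(pi)*exp(-k^2/4)/4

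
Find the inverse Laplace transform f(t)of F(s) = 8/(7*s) 8/7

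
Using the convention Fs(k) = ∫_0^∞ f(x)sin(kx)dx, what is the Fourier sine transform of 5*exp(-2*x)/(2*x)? 5*atan(k/2)/2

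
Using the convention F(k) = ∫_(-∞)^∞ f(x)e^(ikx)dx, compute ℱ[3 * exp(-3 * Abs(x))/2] 9/(k^2 + 9)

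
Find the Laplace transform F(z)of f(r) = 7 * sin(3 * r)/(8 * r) 7 * atan(3/z)/8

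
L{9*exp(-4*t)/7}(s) 9/(7*(s + 4))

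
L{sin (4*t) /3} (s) 4/ (3*(s^2 + 16) ) 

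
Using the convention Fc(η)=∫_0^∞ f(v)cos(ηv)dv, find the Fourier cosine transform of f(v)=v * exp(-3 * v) (9 - η^2)/(η^2 + 9)^2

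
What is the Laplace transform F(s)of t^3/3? 2/s^4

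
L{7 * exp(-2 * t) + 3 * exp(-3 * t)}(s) 7/(s + 2) + 3/(s + 3)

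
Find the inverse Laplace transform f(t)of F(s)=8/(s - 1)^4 4*t^3*exp(t)/3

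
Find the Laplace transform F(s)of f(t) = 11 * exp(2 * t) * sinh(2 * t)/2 11/(s * (s - 4))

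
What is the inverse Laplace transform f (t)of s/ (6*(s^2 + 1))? cos (t)/6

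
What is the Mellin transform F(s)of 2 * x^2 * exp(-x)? 2 * gamma(s + 2)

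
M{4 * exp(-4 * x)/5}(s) 2^(2 - 2 * s) * gamma(s)/5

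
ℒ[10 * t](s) 10/s^2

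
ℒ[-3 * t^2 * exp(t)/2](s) -3/(s - 1)^3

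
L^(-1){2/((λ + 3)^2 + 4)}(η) exp(-3 * η) * sin(2 * η)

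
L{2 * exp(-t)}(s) 2/(s+1)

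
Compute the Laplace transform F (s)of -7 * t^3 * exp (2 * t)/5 -42/ (5 * (s - 2)^4)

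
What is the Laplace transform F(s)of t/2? 1/(2 * s^2)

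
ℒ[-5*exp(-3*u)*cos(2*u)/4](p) 5*(-p - 3)/(4*((p + 3)^2 + 4))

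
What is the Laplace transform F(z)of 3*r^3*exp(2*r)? 18/(z - 2)^4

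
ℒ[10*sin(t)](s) 10/(s^2 + 1)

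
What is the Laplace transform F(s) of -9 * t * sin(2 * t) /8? -9 * s/(2 * (s^2 + 4) ^2) 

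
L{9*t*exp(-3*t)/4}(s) 9/(4*(s + 3)^2)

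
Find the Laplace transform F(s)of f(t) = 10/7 10/(7*s)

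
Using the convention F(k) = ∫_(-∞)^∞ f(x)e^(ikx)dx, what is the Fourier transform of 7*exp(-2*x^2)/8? 7*sqrt(2)*sqrt(pi)*exp(-k^2/8)/16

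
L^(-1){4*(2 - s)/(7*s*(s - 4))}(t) -4*exp(2*t)*cosh(2*t)/7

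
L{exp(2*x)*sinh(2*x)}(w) 2/(w*(w - 4))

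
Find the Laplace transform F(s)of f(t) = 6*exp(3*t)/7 6/(7*(s - 3))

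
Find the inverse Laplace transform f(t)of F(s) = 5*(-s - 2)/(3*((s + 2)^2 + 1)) -5*exp(-2*t)*cos(t)/3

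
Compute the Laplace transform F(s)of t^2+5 2/s^3+5/s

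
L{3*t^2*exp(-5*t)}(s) 6/(s + 5)^3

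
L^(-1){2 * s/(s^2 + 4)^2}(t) t * sin(2 * t)/2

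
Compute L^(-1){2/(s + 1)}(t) 2*exp(-t)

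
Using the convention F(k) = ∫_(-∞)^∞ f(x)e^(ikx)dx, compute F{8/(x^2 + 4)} 4*pi*exp(-2*Abs(k))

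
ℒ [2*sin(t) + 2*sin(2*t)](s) 2/(s^2 + 1) + 4/(s^2 + 4)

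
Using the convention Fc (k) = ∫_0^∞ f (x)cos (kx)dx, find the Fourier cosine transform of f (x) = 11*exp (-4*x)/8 11/ (2*(k^2 + 16))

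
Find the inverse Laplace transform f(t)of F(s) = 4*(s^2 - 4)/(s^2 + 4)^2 4*t*cos(2*t)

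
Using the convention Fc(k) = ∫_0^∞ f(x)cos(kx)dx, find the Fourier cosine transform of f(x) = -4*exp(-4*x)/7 -16/(7*k^2 + 112)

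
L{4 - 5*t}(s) 4/s - 5/s^2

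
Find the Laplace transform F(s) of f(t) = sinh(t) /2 1/(2 * (s^2 - 1) ) 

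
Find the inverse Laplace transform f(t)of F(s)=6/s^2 6*t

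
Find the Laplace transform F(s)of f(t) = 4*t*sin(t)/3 8*s/(3*(s^2 + 1)^2)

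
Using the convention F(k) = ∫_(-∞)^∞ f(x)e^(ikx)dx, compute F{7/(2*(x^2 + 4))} 7*pi*exp(-2*Abs(k))/4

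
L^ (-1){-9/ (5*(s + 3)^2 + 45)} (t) -3*exp (-3*t)*sin (3*t)/5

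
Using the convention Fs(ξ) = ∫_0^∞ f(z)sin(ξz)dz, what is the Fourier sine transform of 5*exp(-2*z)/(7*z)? 5*atan(ξ/2)/7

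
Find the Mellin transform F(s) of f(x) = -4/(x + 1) -4*pi*csc(pi*s) 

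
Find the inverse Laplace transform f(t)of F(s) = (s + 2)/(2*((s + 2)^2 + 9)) exp(-2*t)*cos(3*t)/2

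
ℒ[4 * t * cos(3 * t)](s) 4 * (s^2 - 9)/(s^2 + 9)^2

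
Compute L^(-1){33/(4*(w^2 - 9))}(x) 11*sinh(3*x)/4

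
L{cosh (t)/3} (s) s/ (3*(s^2 - 1))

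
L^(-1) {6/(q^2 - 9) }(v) 2*sinh(3*v) 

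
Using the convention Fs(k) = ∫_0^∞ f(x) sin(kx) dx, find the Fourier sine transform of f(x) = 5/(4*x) 5*pi/8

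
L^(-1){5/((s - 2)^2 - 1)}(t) 5*exp(2*t)*sinh(t)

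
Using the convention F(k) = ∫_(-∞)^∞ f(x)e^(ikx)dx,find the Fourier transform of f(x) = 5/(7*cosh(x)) 5*pi/(7*cosh(pi*k/2))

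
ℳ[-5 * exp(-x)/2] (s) -5 * gamma(s)/2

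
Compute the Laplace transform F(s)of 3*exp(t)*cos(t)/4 3*(s - 1)/(4*((s - 1)^2 + 1))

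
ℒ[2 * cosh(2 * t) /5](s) 2 * s/(5 * (s^2 - 4) ) 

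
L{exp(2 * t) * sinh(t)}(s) 1/((s - 2)^2 - 1)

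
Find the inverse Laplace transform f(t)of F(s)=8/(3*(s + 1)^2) 8*t*exp(-t)/3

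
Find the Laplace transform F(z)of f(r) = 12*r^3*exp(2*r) 72/(z - 2)^4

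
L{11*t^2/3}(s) 22/(3*s^3)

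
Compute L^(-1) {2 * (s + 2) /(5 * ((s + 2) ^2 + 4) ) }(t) 2 * exp(-2 * t) * cos(2 * t) /5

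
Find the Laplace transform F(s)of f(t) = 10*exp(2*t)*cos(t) 10*(s - 2)/((s - 2)^2 + 1)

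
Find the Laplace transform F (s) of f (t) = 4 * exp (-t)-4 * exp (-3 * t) 4/ (s + 1)-4/ (s + 3) 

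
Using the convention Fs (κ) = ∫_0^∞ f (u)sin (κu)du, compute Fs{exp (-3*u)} κ/ (κ^2 + 9)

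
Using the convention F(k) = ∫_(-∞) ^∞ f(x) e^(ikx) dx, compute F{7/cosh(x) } 7*pi/cosh(pi*k/2) 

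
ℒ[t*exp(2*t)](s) (s - 2)^(-2)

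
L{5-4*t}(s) 5/s - 4/s^2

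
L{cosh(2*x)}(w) w/(w^2 - 4)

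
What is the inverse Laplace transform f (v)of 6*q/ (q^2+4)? 6*cos (2*v)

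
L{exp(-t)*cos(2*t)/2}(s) (s + 1)/(2*((s + 1)^2 + 4))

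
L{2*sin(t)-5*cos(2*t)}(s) 2/(s^2 + 1)-5*s/(s^2 + 4)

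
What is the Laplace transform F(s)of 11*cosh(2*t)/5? 11*s/(5*(s^2 - 4))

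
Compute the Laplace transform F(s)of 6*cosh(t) 6*s/(s^2 - 1)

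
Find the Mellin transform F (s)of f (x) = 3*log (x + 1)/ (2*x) -3*pi*csc (pi*s)/ (2*s - 2)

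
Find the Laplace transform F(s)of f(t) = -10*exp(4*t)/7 -10/(7*s - 28)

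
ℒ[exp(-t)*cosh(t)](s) (s + 1)/(s*(s + 2))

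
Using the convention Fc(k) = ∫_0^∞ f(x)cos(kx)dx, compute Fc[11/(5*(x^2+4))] 11*pi*exp(-2*k)/20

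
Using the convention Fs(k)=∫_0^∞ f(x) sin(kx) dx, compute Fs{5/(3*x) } 5*pi/6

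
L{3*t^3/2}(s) 9/s^4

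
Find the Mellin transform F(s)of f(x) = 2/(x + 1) 2*pi*csc(pi*s)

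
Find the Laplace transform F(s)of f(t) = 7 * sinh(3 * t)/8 21/(8 * (s^2 - 9))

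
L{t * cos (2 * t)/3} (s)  (s^2 - 4)/ (3 * (s^2+4)^2)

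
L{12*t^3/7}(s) 72/(7*s^4)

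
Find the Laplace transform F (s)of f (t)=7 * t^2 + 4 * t 14/s^3 + 4/s^2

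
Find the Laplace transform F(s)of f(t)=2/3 2/(3*s)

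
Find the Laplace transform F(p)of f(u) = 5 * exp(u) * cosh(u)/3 5 * (p - 1)/(3 * p * (p - 2))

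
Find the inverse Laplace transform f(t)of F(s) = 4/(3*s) 4/3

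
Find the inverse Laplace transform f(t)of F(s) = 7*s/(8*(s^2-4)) 7*cosh(2*t)/8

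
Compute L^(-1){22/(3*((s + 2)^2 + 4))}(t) 11*exp(-2*t)*sin(2*t)/3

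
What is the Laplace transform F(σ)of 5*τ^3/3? 10/σ^4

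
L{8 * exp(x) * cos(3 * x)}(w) 8 * (w - 1)/((w - 1)^2 + 9)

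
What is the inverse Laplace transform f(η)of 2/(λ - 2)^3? η^2 * exp(2 * η)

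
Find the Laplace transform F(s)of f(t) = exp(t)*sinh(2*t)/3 2/(3*((s - 1)^2 - 4))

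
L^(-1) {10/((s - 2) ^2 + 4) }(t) 5 * exp(2 * t) * sin(2 * t) 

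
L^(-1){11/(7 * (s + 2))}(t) 11 * exp(-2 * t)/7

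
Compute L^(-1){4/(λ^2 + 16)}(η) sin(4*η)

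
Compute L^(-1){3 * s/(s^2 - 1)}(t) 3 * cosh(t)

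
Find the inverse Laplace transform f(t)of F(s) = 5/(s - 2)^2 5*t*exp(2*t)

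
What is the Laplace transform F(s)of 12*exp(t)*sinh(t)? 12/(s*(s - 2))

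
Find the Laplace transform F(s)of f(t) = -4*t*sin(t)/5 -8*s/(5*(s^2 + 1)^2)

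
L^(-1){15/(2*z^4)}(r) 5*r^3/4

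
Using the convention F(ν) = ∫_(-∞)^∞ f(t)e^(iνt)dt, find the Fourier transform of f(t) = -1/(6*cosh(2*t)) -pi/(12*cosh(pi*ν/4))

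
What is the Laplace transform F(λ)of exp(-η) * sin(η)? 1/((λ+1)^2+1)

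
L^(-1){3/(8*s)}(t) 3/8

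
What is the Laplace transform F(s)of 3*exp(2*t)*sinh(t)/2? 3/(2*((s - 2)^2 - 1))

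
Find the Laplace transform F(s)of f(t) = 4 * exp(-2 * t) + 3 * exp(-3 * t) 3/(s + 3) + 4/(s + 2)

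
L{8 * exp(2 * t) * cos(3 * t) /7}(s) 8 * (s - 2) /(7 * ((s - 2) ^2 + 9) ) 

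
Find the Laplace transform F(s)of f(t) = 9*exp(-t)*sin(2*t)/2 9/((s + 1)^2 + 4)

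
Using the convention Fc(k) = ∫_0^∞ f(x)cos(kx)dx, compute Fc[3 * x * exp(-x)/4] 3 * (1 - k^2)/(4 * (k^2 + 1)^2)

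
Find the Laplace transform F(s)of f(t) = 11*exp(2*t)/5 11/(5*(s - 2))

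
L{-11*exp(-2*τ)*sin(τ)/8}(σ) -11/(8*(σ + 2)^2 + 8)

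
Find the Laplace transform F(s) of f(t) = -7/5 -7/(5 * s) 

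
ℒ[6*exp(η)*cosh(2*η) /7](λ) 6*(λ - 1) /(7*((λ - 1) ^2 - 4) ) 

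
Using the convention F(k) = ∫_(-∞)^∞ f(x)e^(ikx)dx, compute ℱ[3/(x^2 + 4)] 3 * pi * exp(-2 * Abs(k))/2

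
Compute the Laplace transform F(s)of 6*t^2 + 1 12/s^3 + 1/s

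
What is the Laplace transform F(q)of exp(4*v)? 1/(q - 4)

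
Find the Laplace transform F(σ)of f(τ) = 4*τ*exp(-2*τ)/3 4/(3*(σ + 2)^2)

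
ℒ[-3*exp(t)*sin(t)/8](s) -3/(8*(s - 1)^2 + 8)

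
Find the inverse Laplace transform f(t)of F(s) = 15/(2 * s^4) 5 * t^3/4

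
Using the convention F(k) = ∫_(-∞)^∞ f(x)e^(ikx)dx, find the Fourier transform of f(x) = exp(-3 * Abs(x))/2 3/(k^2 + 9)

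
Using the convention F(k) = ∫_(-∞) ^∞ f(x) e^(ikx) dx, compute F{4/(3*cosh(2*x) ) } 2*pi/(3*cosh(pi*k/4) ) 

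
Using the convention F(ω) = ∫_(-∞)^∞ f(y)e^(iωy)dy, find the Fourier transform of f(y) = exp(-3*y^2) sqrt(3)*sqrt(pi)*exp(-ω^2/12)/3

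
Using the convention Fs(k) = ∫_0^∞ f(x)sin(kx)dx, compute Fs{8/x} 4*pi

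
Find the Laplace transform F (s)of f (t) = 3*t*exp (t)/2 3/ (2*(s - 1)^2)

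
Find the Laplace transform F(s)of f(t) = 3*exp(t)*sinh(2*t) 6/((s - 1)^2 - 4)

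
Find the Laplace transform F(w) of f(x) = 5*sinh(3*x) 15/(w^2-9) 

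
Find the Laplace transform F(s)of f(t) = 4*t 4/s^2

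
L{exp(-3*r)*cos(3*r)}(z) (z + 3)/((z + 3)^2 + 9)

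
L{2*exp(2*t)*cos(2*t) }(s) 2*(s - 2) /((s - 2) ^2 + 4) 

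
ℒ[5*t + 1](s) 1/s + 5/s^2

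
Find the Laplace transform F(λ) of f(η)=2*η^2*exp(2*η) 4/(λ - 2) ^3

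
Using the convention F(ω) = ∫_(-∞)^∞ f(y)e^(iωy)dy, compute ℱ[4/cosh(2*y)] 2*pi/cosh(pi*ω/4)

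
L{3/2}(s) 3/(2*s)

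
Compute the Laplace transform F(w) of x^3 6/w^4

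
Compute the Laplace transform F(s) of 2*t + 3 2/s^2 + 3/s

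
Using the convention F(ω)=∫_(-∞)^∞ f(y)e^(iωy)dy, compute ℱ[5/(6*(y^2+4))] 5*pi*exp(-2*Abs(ω))/12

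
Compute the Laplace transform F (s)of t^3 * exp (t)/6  (s - 1)^ (-4)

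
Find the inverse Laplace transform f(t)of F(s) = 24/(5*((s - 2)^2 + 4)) 12*exp(2*t)*sin(2*t)/5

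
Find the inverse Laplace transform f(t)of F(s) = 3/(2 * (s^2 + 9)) sin(3 * t)/2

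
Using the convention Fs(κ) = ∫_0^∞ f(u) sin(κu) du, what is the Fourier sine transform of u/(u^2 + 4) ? pi*exp(-2*κ) /2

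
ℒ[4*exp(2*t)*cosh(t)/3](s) 4*(s - 2)/(3*((s - 2)^2-1))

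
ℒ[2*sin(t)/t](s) 2*atan(1/s)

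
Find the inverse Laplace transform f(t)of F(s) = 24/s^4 4 * t^3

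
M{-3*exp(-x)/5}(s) -3*gamma(s)/5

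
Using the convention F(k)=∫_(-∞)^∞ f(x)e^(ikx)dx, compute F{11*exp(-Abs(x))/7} 22/(7*(k^2 + 1))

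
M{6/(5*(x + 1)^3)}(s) 3*pi*(s - 2)*(s - 1)/(5*sin(pi*s))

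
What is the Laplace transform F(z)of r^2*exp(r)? 2/(z - 1)^3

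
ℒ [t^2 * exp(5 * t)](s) 2/(s - 5) ^3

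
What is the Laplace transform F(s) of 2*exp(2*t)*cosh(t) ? 2*(s - 2) /((s - 2) ^2 - 1) 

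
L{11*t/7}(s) 11/(7*s^2)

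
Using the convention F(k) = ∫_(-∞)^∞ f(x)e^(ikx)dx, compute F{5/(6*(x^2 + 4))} 5*pi*exp(-2*Abs(k))/12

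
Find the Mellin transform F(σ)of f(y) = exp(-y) gamma(σ)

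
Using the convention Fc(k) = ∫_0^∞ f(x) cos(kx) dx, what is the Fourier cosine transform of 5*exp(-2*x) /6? 5/(3*(k^2+4) ) 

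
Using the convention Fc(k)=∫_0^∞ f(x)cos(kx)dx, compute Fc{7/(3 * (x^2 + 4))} 7 * pi * exp(-2 * k)/12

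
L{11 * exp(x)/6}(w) 11/(6 * (w - 1))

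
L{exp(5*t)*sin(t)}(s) 1/((s - 5)^2+1)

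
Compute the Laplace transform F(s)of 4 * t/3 4/(3 * s^2)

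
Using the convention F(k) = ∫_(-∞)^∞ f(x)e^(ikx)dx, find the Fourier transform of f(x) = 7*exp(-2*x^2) 7*sqrt(2)*sqrt(pi)*exp(-k^2/8)/2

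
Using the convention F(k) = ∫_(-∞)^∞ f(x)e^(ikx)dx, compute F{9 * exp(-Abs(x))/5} 18/(5 * (k^2 + 1))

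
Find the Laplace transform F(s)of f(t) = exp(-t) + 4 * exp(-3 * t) 4/(s + 3) + 1/(s + 1)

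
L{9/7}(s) 9/(7 * s)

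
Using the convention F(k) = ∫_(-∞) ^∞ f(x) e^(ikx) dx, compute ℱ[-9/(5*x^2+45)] -3*pi*exp(-3*Abs(k) ) /5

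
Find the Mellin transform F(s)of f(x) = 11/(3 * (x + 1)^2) -11 * pi * (s - 1)/(3 * sin(pi * s))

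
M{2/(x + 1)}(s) 2*pi*csc(pi*s)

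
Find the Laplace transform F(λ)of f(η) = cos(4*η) λ/(λ^2 + 16)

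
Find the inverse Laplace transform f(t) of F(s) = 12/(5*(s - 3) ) 12*exp(3*t) /5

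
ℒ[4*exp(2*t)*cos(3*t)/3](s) 4*(s - 2)/(3*((s - 2)^2 + 9))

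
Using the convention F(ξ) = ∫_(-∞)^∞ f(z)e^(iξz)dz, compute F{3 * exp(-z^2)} 3 * sqrt(pi) * exp(-ξ^2/4)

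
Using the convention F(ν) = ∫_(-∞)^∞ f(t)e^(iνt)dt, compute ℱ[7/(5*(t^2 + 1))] 7*pi*exp(-Abs(ν))/5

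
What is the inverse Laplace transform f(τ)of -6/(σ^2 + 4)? -3 * sin(2 * τ)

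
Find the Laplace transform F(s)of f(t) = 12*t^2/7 24/(7*s^3)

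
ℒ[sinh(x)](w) 1/(w^2 - 1)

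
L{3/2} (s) 3/ (2*s)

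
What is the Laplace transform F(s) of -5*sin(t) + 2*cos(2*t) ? 2*s/(s^2 + 4)-5/(s^2 + 1) 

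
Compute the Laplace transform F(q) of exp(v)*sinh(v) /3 1/(3*q*(q - 2) ) 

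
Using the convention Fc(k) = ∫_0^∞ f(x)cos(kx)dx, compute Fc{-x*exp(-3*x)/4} (k^2-9)/(4*(k^2 + 9)^2)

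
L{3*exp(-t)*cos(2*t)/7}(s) 3*(s + 1)/(7*((s + 1)^2 + 4))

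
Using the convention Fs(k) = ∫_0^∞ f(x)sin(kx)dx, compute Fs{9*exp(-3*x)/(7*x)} 9*atan(k/3)/7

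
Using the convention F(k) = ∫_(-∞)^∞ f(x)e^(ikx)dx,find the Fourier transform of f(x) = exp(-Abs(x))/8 1/(4 * (k^2 + 1))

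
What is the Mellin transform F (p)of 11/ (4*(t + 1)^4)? 11*gamma (p)*gamma (4 - p)/24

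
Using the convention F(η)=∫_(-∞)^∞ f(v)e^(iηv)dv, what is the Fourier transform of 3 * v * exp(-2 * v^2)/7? 3 * sqrt(2) * I * sqrt(pi) * η * exp(-η^2/8)/56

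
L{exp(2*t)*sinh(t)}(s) 1/((s - 2)^2 - 1)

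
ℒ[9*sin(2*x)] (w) 18/(w^2 + 4)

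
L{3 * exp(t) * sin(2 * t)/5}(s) 6/(5 * ((s - 1)^2 + 4))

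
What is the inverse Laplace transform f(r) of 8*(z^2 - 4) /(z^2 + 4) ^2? 8*r*cos(2*r) 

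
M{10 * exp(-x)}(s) 10 * gamma(s)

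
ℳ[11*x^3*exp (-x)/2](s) 11*gamma (s + 3)/2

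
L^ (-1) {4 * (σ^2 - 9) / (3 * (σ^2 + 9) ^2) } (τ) 4 * τ * cos (3 * τ) /3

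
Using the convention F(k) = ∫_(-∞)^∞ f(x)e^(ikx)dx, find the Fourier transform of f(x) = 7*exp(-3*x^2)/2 7*sqrt(3)*sqrt(pi)*exp(-k^2/12)/6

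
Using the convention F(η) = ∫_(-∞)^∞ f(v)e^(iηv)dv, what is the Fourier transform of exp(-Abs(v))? 2/(η^2 + 1)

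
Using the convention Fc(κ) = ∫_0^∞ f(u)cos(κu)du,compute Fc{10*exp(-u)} 10/(κ^2 + 1)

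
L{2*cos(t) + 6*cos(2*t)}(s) 6*s/(s^2 + 4) + 2*s/(s^2 + 1)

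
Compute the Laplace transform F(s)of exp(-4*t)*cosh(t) (s + 4)/((s + 4)^2 - 1)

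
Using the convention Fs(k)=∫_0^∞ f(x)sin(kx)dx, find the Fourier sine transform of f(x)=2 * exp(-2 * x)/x 2 * atan(k/2)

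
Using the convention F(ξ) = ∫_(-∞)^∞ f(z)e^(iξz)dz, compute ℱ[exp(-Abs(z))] 2/(ξ^2+1)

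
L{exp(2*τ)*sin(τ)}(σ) 1/((σ - 2)^2 + 1)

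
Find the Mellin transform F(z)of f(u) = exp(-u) gamma(z)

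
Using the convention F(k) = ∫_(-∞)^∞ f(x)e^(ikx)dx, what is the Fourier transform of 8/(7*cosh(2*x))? 4*pi/(7*cosh(pi*k/4))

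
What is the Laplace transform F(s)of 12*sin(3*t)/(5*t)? 12*atan(3/s)/5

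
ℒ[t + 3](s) s^ (-2) + 3/s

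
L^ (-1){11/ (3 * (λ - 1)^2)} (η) 11 * η * exp (η)/3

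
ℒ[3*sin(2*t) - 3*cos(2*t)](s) 6/(s^2 + 4) - 3*s/(s^2 + 4)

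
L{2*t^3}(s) 12/s^4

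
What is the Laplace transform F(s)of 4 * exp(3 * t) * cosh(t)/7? 4 * (s - 3)/(7 * ((s - 3)^2 - 1))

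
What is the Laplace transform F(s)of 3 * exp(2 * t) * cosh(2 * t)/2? 3 * (s - 2)/(2 * s * (s - 4))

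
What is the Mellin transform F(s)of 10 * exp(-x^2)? 5 * gamma(s/2)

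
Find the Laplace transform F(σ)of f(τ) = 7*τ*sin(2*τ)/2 14*σ/(σ^2 + 4)^2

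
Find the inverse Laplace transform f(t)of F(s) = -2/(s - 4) -2*exp(4*t)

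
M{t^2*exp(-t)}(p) gamma(p+2)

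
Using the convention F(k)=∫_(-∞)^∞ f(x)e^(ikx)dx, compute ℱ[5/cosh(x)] 5*pi/cosh(pi*k/2)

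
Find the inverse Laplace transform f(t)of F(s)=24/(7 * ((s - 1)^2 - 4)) 12 * exp(t) * sinh(2 * t)/7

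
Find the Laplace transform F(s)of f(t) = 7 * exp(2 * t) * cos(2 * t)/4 7 * (s - 2)/(4 * ((s - 2)^2+4))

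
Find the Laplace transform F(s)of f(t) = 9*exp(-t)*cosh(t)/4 9*(s + 1)/(4*s*(s + 2))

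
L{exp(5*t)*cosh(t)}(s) (s - 5)/((s - 5)^2 - 1)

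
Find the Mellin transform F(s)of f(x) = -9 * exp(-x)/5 -9 * gamma(s)/5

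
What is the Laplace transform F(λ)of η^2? 2/λ^3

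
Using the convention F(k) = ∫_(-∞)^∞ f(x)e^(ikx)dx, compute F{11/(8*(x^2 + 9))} 11*pi*exp(-3*Abs(k))/24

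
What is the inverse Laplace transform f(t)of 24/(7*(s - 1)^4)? 4*t^3*exp(t)/7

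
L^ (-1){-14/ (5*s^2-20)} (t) -7*sinh (2*t)/5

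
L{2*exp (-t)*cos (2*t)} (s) 2*(s + 1)/ ( (s + 1)^2 + 4)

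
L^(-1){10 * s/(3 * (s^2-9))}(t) 10 * cosh(3 * t)/3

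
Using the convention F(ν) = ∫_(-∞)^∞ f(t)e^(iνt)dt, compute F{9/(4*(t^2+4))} 9*pi*exp(-2*Abs(ν))/8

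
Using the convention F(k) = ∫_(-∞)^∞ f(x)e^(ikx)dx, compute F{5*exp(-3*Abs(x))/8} 15/(4*(k^2 + 9))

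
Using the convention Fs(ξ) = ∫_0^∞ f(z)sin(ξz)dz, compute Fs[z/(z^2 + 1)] pi*exp(-ξ)/2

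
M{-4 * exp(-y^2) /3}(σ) -2 * gamma(σ/2) /3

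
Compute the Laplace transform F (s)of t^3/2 3/s^4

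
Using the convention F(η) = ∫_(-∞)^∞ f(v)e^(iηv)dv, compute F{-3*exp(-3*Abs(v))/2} -9/(η^2 + 9)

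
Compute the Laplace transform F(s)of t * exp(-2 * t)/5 1/(5 * (s + 2)^2)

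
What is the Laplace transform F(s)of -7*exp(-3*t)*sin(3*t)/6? -7/(2*(s+3)^2+18)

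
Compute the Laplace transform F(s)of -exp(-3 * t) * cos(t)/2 (-s - 3)/(2 * ((s + 3)^2 + 1))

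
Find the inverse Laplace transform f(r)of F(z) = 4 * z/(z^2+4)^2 r * sin(2 * r)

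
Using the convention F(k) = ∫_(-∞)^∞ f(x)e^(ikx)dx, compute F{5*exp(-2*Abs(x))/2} 10/(k^2 + 4)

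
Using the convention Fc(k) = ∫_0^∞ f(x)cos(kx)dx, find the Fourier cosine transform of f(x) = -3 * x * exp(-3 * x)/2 3 * (k^2 - 9)/(2 * (k^2 + 9)^2)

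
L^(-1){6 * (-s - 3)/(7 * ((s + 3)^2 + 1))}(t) -6 * exp(-3 * t) * cos(t)/7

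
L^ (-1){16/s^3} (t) 8*t^2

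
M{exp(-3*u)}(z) gamma(z)/3^z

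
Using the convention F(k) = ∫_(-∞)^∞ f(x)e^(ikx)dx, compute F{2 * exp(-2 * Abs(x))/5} 8/(5 * (k^2 + 4))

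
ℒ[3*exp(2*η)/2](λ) 3/(2*(λ - 2))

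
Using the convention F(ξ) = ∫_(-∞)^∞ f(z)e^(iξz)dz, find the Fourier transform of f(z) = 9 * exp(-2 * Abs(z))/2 18/(ξ^2 + 4)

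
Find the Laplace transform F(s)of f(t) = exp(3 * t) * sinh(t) 1/((s - 3)^2 - 1)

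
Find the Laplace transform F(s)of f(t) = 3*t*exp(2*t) 3/(s - 2)^2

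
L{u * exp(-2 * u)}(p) (p + 2)^(-2)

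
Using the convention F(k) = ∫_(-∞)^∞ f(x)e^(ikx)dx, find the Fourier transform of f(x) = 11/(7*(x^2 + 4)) 11*pi*exp(-2*Abs(k))/14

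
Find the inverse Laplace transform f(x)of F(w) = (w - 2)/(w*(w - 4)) exp(2*x)*cosh(2*x)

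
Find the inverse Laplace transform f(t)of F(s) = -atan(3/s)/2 -sin(3*t)/(2*t)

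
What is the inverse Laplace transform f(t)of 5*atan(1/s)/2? 5*sin(t)/(2*t)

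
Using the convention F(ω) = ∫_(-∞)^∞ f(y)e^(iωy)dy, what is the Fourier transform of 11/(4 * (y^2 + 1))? 11 * pi * exp(-Abs(ω))/4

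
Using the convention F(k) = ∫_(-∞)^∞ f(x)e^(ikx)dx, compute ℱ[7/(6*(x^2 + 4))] 7*pi*exp(-2*Abs(k))/12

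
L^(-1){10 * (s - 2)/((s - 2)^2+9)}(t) 10 * exp(2 * t) * cos(3 * t)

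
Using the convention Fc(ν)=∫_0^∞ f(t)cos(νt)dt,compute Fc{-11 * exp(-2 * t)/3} -22/(3 * ν^2 + 12)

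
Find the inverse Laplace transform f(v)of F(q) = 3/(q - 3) 3*exp(3*v)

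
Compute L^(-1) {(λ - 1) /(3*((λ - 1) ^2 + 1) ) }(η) exp(η)*cos(η) /3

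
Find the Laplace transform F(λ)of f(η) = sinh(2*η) 2/(λ^2 - 4)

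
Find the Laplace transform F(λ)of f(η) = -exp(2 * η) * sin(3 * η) -3/((λ - 2)^2 + 9)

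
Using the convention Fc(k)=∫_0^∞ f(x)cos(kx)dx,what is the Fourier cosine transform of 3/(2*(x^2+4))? 3*pi*exp(-2*k)/8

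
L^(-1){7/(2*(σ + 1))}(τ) 7*exp(-τ)/2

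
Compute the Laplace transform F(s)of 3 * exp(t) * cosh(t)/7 3 * (s - 1)/(7 * s * (s - 2))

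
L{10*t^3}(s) 60/s^4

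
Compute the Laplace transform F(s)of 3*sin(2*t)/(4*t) 3*atan(2/s)/4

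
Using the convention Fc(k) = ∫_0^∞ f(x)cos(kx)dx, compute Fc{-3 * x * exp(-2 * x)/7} 3 * (k^2 - 4)/(7 * (k^2 + 4)^2)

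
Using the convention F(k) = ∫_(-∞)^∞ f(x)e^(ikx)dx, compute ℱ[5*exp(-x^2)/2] 5*sqrt(pi)*exp(-k^2/4)/2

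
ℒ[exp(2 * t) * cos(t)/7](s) (s - 2)/(7 * ((s - 2)^2+1))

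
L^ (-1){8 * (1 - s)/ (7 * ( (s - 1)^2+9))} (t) -8 * exp (t) * cos (3 * t)/7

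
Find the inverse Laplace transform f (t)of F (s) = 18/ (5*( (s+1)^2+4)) 9*exp (-t)*sin (2*t)/5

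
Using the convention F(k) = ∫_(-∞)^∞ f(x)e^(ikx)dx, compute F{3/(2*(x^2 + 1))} 3*pi*exp(-Abs(k))/2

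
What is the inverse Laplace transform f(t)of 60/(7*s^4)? 10*t^3/7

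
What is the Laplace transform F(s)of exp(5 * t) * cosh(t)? (s - 5)/((s - 5)^2 - 1)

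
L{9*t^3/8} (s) 27/ (4*s^4)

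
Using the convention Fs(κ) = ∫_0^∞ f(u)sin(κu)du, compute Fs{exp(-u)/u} atan(κ)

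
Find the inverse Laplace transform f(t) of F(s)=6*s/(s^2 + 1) 6*cos(t) 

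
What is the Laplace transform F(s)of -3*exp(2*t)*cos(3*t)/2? 3*(2 - s)/(2*((s - 2)^2 + 9))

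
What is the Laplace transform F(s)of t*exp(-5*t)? (s+5)^(-2)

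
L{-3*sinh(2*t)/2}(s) -3/(s^2 - 4)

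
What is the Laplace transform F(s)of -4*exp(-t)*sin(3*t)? -12/((s+1)^2+9)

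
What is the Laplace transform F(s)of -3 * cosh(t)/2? -3 * s/(2 * s^2 - 2)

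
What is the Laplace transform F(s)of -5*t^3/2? -15/s^4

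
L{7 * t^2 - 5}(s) 14/s^3 - 5/s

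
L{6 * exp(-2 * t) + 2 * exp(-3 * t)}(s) 6/(s + 2) + 2/(s + 3)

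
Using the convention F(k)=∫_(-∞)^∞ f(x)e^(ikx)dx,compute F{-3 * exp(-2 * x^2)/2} -3 * sqrt(2) * sqrt(pi) * exp(-k^2/8)/4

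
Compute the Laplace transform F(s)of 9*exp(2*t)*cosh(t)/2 9*(s - 2)/(2*((s - 2)^2 - 1))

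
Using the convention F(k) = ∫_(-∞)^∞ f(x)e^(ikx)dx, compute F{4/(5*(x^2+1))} 4*pi*exp(-Abs(k))/5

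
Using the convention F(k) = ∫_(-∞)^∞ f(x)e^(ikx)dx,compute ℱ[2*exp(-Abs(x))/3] 4/(3*(k^2+1))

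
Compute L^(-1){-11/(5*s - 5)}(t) -11*exp(t)/5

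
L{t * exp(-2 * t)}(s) (s + 2)^(-2)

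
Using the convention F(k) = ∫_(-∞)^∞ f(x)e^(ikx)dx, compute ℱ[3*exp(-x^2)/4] 3*sqrt(pi)*exp(-k^2/4)/4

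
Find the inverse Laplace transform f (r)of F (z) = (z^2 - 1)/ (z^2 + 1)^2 r * cos (r)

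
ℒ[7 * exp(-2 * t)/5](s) 7/(5 * (s + 2))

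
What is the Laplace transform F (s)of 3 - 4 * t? 3/s - 4/s^2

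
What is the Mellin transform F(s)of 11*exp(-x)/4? 11*gamma(s)/4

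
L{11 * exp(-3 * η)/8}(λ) 11/(8 * (λ + 3))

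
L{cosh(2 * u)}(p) p/(p^2-4)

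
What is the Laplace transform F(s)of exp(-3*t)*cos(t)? (s + 3)/((s + 3)^2 + 1)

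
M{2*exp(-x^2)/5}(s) gamma(s/2)/5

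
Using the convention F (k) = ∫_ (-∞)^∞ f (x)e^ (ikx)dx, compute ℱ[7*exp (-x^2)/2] 7*sqrt (pi)*exp (-k^2/4)/2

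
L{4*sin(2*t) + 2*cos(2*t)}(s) 8/(s^2 + 4) + 2*s/(s^2 + 4)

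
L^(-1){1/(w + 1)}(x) exp(-x)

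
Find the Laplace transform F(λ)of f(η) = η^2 2/λ^3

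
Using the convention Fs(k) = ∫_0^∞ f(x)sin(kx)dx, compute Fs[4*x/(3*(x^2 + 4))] 2*pi*exp(-2*k)/3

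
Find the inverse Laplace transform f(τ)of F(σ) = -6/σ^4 -τ^3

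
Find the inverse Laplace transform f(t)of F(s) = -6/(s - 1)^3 -3*t^2*exp(t)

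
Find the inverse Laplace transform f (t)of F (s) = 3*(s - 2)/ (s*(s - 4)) 3*exp (2*t)*cosh (2*t)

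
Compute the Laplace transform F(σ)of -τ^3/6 -1/σ^4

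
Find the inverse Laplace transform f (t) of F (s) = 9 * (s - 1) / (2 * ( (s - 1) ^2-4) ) 9 * exp (t) * cosh (2 * t) /2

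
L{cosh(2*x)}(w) w/(w^2 - 4)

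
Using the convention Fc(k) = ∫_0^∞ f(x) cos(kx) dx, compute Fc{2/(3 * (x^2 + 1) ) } pi * exp(-k) /3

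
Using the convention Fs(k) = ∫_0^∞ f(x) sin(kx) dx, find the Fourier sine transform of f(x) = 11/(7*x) 11*pi/14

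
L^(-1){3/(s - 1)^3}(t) 3*t^2*exp(t)/2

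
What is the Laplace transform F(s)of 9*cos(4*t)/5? 9*s/(5*(s^2 + 16))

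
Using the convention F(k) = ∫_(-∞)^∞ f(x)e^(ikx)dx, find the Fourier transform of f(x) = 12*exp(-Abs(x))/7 24/(7*(k^2 + 1))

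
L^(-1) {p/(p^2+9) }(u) cos(3 * u) 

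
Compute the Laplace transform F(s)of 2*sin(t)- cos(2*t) 2/(s^2 + 1)- s/(s^2 + 4)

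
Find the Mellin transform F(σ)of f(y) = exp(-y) gamma(σ)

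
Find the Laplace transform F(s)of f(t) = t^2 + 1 1/s + 2/s^3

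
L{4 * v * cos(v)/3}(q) 4 * (q^2 - 1)/(3 * (q^2 + 1)^2)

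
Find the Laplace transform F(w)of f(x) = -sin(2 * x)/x -atan(2/w)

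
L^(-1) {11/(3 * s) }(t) 11/3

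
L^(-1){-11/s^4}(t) -11*t^3/6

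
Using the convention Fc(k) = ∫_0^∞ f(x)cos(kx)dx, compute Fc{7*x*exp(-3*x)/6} 7*(9 - k^2)/(6*(k^2 + 9)^2)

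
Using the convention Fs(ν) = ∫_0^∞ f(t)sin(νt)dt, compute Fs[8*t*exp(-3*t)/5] 48*ν/(5*(ν^2 + 9)^2)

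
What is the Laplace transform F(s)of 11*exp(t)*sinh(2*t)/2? 11/((s - 1)^2 - 4)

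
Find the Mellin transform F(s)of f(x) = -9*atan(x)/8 9*pi*sec(pi*s/2)/(16*s)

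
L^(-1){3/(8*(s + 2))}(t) 3*exp(-2*t)/8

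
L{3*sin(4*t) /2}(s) 6/(s^2 + 16) 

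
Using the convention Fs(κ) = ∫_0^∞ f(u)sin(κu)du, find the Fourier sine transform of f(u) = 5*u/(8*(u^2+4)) 5*pi*exp(-2*κ)/16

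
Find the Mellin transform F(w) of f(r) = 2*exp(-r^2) gamma(w/2) 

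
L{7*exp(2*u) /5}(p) 7/(5*(p - 2) ) 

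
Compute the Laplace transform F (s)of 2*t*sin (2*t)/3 8*s/ (3*(s^2 + 4)^2)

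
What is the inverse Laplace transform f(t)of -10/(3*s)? -10/3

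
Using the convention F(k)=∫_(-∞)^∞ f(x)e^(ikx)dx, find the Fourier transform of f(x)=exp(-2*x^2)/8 sqrt(2)*sqrt(pi)*exp(-k^2/8)/16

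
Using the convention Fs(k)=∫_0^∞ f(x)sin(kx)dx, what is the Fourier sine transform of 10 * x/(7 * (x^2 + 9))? 5 * pi * exp(-3 * k)/7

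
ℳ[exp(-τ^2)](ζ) gamma(ζ/2)/2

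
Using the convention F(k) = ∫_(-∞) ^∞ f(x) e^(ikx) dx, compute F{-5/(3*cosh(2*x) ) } -5*pi/(6*cosh(pi*k/4) ) 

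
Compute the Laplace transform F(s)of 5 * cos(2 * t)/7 5 * s/(7 * (s^2+4))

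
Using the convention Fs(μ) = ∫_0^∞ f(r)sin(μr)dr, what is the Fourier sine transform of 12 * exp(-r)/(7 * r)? 12 * atan(μ)/7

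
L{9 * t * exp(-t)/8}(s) 9/(8 * (s + 1)^2)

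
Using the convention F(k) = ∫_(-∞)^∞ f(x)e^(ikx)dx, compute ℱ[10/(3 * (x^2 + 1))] 10 * pi * exp(-Abs(k))/3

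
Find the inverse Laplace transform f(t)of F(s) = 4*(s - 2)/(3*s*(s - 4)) 4*exp(2*t)*cosh(2*t)/3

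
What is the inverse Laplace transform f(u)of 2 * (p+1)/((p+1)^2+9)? 2 * exp(-u) * cos(3 * u)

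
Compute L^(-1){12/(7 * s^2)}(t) 12 * t/7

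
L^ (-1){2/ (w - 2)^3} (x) x^2*exp (2*x)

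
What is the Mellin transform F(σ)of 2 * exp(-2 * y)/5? 2^(1 - σ) * gamma(σ)/5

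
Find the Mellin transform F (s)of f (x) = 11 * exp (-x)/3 11 * gamma (s)/3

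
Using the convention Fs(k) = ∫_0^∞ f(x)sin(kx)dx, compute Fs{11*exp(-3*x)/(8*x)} 11*atan(k/3)/8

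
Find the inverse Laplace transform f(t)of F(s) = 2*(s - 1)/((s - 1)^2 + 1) 2*exp(t)*cos(t)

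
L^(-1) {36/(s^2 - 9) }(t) 12*sinh(3*t) 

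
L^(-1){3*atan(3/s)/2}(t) 3*sin(3*t)/(2*t)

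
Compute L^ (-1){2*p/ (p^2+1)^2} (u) u*sin (u)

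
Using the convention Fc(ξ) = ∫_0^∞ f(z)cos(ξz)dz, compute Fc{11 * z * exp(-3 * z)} 11 * (9 - ξ^2)/(ξ^2 + 9)^2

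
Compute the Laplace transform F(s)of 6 6/s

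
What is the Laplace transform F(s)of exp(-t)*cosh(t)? (s + 1)/(s*(s + 2))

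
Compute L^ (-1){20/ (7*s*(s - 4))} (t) 10*exp (2*t)*sinh (2*t)/7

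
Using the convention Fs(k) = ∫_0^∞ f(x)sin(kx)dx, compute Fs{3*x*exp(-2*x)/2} 6*k/(k^2+4)^2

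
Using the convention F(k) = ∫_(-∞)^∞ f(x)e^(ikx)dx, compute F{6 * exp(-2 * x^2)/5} 3 * sqrt(2) * sqrt(pi) * exp(-k^2/8)/5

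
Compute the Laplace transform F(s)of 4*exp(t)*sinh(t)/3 4/(3*s*(s - 2))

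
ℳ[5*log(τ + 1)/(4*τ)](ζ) -5*pi*csc(pi*ζ)/(4*ζ - 4)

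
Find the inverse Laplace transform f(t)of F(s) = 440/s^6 11 * t^5/3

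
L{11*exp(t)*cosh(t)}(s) 11*(s - 1)/(s*(s - 2))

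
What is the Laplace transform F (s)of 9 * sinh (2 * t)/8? 9/ (4 * (s^2 - 4))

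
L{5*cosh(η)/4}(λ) 5*λ/(4*(λ^2 - 1))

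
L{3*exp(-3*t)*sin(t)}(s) 3/((s + 3)^2 + 1)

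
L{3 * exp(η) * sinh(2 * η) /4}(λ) 3/(2 * ((λ - 1) ^2 - 4) ) 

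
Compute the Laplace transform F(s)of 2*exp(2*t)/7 2/(7*(s - 2))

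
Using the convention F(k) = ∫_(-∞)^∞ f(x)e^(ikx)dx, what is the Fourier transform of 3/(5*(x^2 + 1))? 3*pi*exp(-Abs(k))/5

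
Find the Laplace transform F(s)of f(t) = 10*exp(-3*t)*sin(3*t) 30/((s + 3)^2 + 9)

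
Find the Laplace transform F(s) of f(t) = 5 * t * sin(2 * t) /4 5 * s/(s^2 + 4) ^2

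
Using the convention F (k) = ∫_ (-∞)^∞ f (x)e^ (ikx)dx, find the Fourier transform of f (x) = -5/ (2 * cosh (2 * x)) -5 * pi/ (4 * cosh (pi * k/4))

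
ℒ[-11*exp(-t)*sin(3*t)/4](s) -33/(4*(s + 1)^2 + 36)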